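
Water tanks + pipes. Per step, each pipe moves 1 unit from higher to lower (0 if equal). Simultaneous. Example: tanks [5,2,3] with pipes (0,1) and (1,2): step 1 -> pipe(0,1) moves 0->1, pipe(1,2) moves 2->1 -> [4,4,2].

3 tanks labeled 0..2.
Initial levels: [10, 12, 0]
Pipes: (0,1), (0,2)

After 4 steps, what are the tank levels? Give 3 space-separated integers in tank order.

Step 1: flows [1->0,0->2] -> levels [10 11 1]
Step 2: flows [1->0,0->2] -> levels [10 10 2]
Step 3: flows [0=1,0->2] -> levels [9 10 3]
Step 4: flows [1->0,0->2] -> levels [9 9 4]

Answer: 9 9 4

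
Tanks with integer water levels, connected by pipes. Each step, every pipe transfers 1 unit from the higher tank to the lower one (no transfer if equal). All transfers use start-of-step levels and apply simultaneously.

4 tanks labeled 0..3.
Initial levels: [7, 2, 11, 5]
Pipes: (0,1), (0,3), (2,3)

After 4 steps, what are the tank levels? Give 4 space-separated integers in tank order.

Step 1: flows [0->1,0->3,2->3] -> levels [5 3 10 7]
Step 2: flows [0->1,3->0,2->3] -> levels [5 4 9 7]
Step 3: flows [0->1,3->0,2->3] -> levels [5 5 8 7]
Step 4: flows [0=1,3->0,2->3] -> levels [6 5 7 7]

Answer: 6 5 7 7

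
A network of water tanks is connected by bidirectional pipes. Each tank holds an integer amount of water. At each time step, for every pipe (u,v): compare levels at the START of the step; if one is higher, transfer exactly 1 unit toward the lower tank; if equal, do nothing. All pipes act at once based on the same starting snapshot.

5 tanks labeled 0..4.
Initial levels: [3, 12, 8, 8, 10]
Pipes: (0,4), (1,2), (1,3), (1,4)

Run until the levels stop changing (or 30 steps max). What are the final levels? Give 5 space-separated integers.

Answer: 7 10 9 9 6

Derivation:
Step 1: flows [4->0,1->2,1->3,1->4] -> levels [4 9 9 9 10]
Step 2: flows [4->0,1=2,1=3,4->1] -> levels [5 10 9 9 8]
Step 3: flows [4->0,1->2,1->3,1->4] -> levels [6 7 10 10 8]
Step 4: flows [4->0,2->1,3->1,4->1] -> levels [7 10 9 9 6]
Step 5: flows [0->4,1->2,1->3,1->4] -> levels [6 7 10 10 8]
  -> period-2 cycle: step 5 state = step 3 state; never stabilizes
  -> state at step 30: (30-3) mod 2 = 1, same as step 4 -> [7 10 9 9 6]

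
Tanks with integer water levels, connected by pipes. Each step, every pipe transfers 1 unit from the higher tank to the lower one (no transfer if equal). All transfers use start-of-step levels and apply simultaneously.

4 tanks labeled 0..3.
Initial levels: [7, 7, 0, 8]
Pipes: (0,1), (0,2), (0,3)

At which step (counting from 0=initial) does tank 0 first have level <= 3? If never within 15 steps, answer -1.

Step 1: flows [0=1,0->2,3->0] -> levels [7 7 1 7]
Step 2: flows [0=1,0->2,0=3] -> levels [6 7 2 7]
Step 3: flows [1->0,0->2,3->0] -> levels [7 6 3 6]
Step 4: flows [0->1,0->2,0->3] -> levels [4 7 4 7]
Step 5: flows [1->0,0=2,3->0] -> levels [6 6 4 6]
Step 6: flows [0=1,0->2,0=3] -> levels [5 6 5 6]
Step 7: flows [1->0,0=2,3->0] -> levels [7 5 5 5]
Step 8: flows [0->1,0->2,0->3] -> levels [4 6 6 6]
Step 9: flows [1->0,2->0,3->0] -> levels [7 5 5 5]
  -> period-2 cycle (repeats step 7); tank 0 never drops to <=3
Tank 0 never reaches <=3 within 15 steps

Answer: -1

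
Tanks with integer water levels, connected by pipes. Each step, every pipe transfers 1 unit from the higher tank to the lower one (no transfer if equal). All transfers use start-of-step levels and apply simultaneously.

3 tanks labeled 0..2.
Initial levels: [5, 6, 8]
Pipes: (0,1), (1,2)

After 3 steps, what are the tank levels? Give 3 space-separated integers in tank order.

Step 1: flows [1->0,2->1] -> levels [6 6 7]
Step 2: flows [0=1,2->1] -> levels [6 7 6]
Step 3: flows [1->0,1->2] -> levels [7 5 7]

Answer: 7 5 7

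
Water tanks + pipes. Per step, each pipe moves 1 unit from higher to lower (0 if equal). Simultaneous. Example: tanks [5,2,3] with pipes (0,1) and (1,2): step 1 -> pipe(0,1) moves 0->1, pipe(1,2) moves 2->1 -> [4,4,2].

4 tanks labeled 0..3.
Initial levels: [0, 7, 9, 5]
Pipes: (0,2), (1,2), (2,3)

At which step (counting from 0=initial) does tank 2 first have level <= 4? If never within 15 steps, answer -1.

Answer: 6

Derivation:
Step 1: flows [2->0,2->1,2->3] -> levels [1 8 6 6]
Step 2: flows [2->0,1->2,2=3] -> levels [2 7 6 6]
Step 3: flows [2->0,1->2,2=3] -> levels [3 6 6 6]
Step 4: flows [2->0,1=2,2=3] -> levels [4 6 5 6]
Step 5: flows [2->0,1->2,3->2] -> levels [5 5 6 5]
Step 6: flows [2->0,2->1,2->3] -> levels [6 6 3 6]
Tank 2 first reaches <=4 at step 6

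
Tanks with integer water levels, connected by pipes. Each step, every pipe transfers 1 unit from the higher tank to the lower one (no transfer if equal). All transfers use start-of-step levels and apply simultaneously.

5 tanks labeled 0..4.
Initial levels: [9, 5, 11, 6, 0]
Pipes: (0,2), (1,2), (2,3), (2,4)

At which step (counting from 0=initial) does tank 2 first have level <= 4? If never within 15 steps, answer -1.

Step 1: flows [2->0,2->1,2->3,2->4] -> levels [10 6 7 7 1]
Step 2: flows [0->2,2->1,2=3,2->4] -> levels [9 7 6 7 2]
Step 3: flows [0->2,1->2,3->2,2->4] -> levels [8 6 8 6 3]
Step 4: flows [0=2,2->1,2->3,2->4] -> levels [8 7 5 7 4]
Step 5: flows [0->2,1->2,3->2,2->4] -> levels [7 6 7 6 5]
Step 6: flows [0=2,2->1,2->3,2->4] -> levels [7 7 4 7 6]
Tank 2 first reaches <=4 at step 6

Answer: 6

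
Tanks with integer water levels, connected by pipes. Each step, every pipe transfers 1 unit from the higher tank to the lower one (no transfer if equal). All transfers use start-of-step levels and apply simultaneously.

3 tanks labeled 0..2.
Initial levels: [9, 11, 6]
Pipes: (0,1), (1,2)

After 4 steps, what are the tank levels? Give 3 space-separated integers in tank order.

Answer: 8 10 8

Derivation:
Step 1: flows [1->0,1->2] -> levels [10 9 7]
Step 2: flows [0->1,1->2] -> levels [9 9 8]
Step 3: flows [0=1,1->2] -> levels [9 8 9]
Step 4: flows [0->1,2->1] -> levels [8 10 8]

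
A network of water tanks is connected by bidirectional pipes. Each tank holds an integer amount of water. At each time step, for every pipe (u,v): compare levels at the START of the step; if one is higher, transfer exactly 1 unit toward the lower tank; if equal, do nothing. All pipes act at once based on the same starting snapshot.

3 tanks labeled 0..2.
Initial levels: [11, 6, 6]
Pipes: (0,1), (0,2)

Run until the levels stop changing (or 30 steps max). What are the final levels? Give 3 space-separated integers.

Answer: 7 8 8

Derivation:
Step 1: flows [0->1,0->2] -> levels [9 7 7]
Step 2: flows [0->1,0->2] -> levels [7 8 8]
Step 3: flows [1->0,2->0] -> levels [9 7 7]
  -> period-2 cycle: step 3 state = step 1 state; never stabilizes
  -> state at step 30: (30-1) mod 2 = 1, same as step 2 -> [7 8 8]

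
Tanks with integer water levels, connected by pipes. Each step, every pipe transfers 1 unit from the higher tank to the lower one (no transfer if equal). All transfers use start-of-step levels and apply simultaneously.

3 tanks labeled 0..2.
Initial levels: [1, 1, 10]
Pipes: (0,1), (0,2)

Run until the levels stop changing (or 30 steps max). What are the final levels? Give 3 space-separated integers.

Answer: 4 4 4

Derivation:
Step 1: flows [0=1,2->0] -> levels [2 1 9]
Step 2: flows [0->1,2->0] -> levels [2 2 8]
Step 3: flows [0=1,2->0] -> levels [3 2 7]
Step 4: flows [0->1,2->0] -> levels [3 3 6]
Step 5: flows [0=1,2->0] -> levels [4 3 5]
Step 6: flows [0->1,2->0] -> levels [4 4 4]
Step 7: flows [0=1,0=2] -> levels [4 4 4]
  -> stable (no change)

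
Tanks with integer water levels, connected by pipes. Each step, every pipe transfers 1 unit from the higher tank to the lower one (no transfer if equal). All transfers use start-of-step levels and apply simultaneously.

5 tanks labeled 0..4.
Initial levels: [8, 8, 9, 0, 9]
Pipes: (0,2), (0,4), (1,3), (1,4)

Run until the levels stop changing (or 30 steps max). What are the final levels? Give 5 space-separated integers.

Step 1: flows [2->0,4->0,1->3,4->1] -> levels [10 8 8 1 7]
Step 2: flows [0->2,0->4,1->3,1->4] -> levels [8 6 9 2 9]
Step 3: flows [2->0,4->0,1->3,4->1] -> levels [10 6 8 3 7]
Step 4: flows [0->2,0->4,1->3,4->1] -> levels [8 6 9 4 7]
Step 5: flows [2->0,0->4,1->3,4->1] -> levels [8 6 8 5 7]
Step 6: flows [0=2,0->4,1->3,4->1] -> levels [7 6 8 6 7]
Step 7: flows [2->0,0=4,1=3,4->1] -> levels [8 7 7 6 6]
Step 8: flows [0->2,0->4,1->3,1->4] -> levels [6 5 8 7 8]
Step 9: flows [2->0,4->0,3->1,4->1] -> levels [8 7 7 6 6]
  -> period-2 cycle: step 9 state = step 7 state; never stabilizes
  -> state at step 30: (30-7) mod 2 = 1, same as step 8 -> [6 5 8 7 8]

Answer: 6 5 8 7 8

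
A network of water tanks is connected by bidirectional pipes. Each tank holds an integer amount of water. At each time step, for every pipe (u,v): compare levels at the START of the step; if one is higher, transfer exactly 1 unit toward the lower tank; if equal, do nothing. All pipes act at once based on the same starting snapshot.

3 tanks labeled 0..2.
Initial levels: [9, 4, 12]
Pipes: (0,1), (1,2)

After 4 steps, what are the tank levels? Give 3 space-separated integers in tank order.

Step 1: flows [0->1,2->1] -> levels [8 6 11]
Step 2: flows [0->1,2->1] -> levels [7 8 10]
Step 3: flows [1->0,2->1] -> levels [8 8 9]
Step 4: flows [0=1,2->1] -> levels [8 9 8]

Answer: 8 9 8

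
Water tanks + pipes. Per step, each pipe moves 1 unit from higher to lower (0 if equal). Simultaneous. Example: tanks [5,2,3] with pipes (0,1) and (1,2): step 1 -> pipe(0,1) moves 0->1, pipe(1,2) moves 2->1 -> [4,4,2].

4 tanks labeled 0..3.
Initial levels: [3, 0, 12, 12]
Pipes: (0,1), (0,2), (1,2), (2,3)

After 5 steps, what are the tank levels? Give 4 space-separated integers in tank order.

Answer: 7 6 6 8

Derivation:
Step 1: flows [0->1,2->0,2->1,2=3] -> levels [3 2 10 12]
Step 2: flows [0->1,2->0,2->1,3->2] -> levels [3 4 9 11]
Step 3: flows [1->0,2->0,2->1,3->2] -> levels [5 4 8 10]
Step 4: flows [0->1,2->0,2->1,3->2] -> levels [5 6 7 9]
Step 5: flows [1->0,2->0,2->1,3->2] -> levels [7 6 6 8]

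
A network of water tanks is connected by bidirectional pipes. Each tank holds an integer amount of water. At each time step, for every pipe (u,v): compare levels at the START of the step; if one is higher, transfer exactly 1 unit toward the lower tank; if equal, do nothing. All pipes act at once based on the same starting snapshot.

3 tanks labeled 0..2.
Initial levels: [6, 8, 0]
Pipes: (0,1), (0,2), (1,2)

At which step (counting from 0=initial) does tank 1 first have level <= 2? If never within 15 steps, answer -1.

Step 1: flows [1->0,0->2,1->2] -> levels [6 6 2]
Step 2: flows [0=1,0->2,1->2] -> levels [5 5 4]
Step 3: flows [0=1,0->2,1->2] -> levels [4 4 6]
Step 4: flows [0=1,2->0,2->1] -> levels [5 5 4]
  -> period-2 cycle (repeats step 2); tank 1 never drops to <=2
Tank 1 never reaches <=2 within 15 steps

Answer: -1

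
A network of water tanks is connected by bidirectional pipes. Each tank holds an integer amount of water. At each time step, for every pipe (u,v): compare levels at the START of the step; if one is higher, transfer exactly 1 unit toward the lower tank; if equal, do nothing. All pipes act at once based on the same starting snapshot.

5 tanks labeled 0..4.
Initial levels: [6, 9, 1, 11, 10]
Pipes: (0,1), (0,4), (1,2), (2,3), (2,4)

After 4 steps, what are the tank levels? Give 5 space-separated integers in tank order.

Answer: 7 8 6 8 8

Derivation:
Step 1: flows [1->0,4->0,1->2,3->2,4->2] -> levels [8 7 4 10 8]
Step 2: flows [0->1,0=4,1->2,3->2,4->2] -> levels [7 7 7 9 7]
Step 3: flows [0=1,0=4,1=2,3->2,2=4] -> levels [7 7 8 8 7]
Step 4: flows [0=1,0=4,2->1,2=3,2->4] -> levels [7 8 6 8 8]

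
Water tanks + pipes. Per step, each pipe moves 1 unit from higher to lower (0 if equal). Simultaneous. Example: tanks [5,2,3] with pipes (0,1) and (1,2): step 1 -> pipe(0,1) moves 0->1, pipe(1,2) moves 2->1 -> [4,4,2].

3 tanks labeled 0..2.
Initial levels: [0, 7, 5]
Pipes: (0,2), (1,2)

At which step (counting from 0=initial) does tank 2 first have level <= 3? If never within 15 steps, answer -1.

Step 1: flows [2->0,1->2] -> levels [1 6 5]
Step 2: flows [2->0,1->2] -> levels [2 5 5]
Step 3: flows [2->0,1=2] -> levels [3 5 4]
Step 4: flows [2->0,1->2] -> levels [4 4 4]
Step 5: flows [0=2,1=2] -> levels [4 4 4]
  -> stable; tank 2 stays at 4 > 3
Tank 2 never reaches <=3 within 15 steps

Answer: -1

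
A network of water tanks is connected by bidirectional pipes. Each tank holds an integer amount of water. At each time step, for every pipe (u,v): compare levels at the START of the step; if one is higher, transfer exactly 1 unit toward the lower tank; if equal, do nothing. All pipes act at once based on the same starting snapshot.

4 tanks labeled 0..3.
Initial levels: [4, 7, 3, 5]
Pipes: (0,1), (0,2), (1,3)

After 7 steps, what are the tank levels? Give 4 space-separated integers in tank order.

Answer: 4 6 5 4

Derivation:
Step 1: flows [1->0,0->2,1->3] -> levels [4 5 4 6]
Step 2: flows [1->0,0=2,3->1] -> levels [5 5 4 5]
Step 3: flows [0=1,0->2,1=3] -> levels [4 5 5 5]
Step 4: flows [1->0,2->0,1=3] -> levels [6 4 4 5]
Step 5: flows [0->1,0->2,3->1] -> levels [4 6 5 4]
Step 6: flows [1->0,2->0,1->3] -> levels [6 4 4 5]
  -> period-2 cycle: step 6 state = step 4 state
  -> state at step 7: (7-4) mod 2 = 1, same as step 5 -> [4 6 5 4]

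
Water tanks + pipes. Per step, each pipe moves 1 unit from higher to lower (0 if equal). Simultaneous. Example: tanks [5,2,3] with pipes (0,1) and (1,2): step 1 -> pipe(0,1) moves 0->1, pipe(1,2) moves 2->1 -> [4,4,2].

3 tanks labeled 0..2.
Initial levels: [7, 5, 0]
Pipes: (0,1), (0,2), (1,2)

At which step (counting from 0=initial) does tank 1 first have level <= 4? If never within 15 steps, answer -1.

Step 1: flows [0->1,0->2,1->2] -> levels [5 5 2]
Step 2: flows [0=1,0->2,1->2] -> levels [4 4 4]
Tank 1 first reaches <=4 at step 2

Answer: 2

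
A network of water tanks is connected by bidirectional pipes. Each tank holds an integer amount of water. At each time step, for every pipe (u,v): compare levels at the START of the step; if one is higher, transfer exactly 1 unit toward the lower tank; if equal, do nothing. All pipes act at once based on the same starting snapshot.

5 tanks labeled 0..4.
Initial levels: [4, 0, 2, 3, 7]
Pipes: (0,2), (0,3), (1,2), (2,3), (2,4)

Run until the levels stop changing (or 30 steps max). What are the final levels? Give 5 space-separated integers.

Answer: 4 3 1 3 5

Derivation:
Step 1: flows [0->2,0->3,2->1,3->2,4->2] -> levels [2 1 4 3 6]
Step 2: flows [2->0,3->0,2->1,2->3,4->2] -> levels [4 2 2 3 5]
Step 3: flows [0->2,0->3,1=2,3->2,4->2] -> levels [2 2 5 3 4]
Step 4: flows [2->0,3->0,2->1,2->3,2->4] -> levels [4 3 1 3 5]
Step 5: flows [0->2,0->3,1->2,3->2,4->2] -> levels [2 2 5 3 4]
  -> period-2 cycle: step 5 state = step 3 state; never stabilizes
  -> state at step 30: (30-3) mod 2 = 1, same as step 4 -> [4 3 1 3 5]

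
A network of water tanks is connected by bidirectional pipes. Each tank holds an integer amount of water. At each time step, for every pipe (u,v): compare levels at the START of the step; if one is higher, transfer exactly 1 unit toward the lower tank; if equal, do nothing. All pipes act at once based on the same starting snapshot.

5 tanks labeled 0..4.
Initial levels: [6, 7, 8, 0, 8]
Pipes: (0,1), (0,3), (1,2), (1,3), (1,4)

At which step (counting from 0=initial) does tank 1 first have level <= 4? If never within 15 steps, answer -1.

Step 1: flows [1->0,0->3,2->1,1->3,4->1] -> levels [6 7 7 2 7]
Step 2: flows [1->0,0->3,1=2,1->3,1=4] -> levels [6 5 7 4 7]
Step 3: flows [0->1,0->3,2->1,1->3,4->1] -> levels [4 7 6 6 6]
Step 4: flows [1->0,3->0,1->2,1->3,1->4] -> levels [6 3 7 6 7]
Tank 1 first reaches <=4 at step 4

Answer: 4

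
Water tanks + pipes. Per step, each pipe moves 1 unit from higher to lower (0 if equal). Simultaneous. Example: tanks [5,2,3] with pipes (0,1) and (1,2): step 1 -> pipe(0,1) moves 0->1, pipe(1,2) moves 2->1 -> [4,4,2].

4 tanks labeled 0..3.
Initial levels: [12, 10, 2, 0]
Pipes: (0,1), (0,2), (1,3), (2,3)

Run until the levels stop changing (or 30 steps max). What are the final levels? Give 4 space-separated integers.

Answer: 6 6 6 6

Derivation:
Step 1: flows [0->1,0->2,1->3,2->3] -> levels [10 10 2 2]
Step 2: flows [0=1,0->2,1->3,2=3] -> levels [9 9 3 3]
Step 3: flows [0=1,0->2,1->3,2=3] -> levels [8 8 4 4]
Step 4: flows [0=1,0->2,1->3,2=3] -> levels [7 7 5 5]
Step 5: flows [0=1,0->2,1->3,2=3] -> levels [6 6 6 6]
Step 6: flows [0=1,0=2,1=3,2=3] -> levels [6 6 6 6]
  -> stable (no change)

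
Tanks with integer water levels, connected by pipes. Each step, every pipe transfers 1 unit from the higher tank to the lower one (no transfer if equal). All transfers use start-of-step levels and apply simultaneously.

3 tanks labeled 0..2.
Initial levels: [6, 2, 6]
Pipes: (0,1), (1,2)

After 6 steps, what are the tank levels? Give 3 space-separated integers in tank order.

Step 1: flows [0->1,2->1] -> levels [5 4 5]
Step 2: flows [0->1,2->1] -> levels [4 6 4]
Step 3: flows [1->0,1->2] -> levels [5 4 5]
  -> period-2 cycle: step 3 state = step 1 state
  -> state at step 6: (6-1) mod 2 = 1, same as step 2 -> [4 6 4]

Answer: 4 6 4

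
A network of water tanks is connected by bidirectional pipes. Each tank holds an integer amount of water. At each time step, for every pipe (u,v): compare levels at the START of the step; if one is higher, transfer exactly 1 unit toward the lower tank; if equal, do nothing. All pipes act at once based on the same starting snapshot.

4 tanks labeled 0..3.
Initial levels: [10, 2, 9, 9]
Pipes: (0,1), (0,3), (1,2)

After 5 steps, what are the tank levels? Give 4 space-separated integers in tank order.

Step 1: flows [0->1,0->3,2->1] -> levels [8 4 8 10]
Step 2: flows [0->1,3->0,2->1] -> levels [8 6 7 9]
Step 3: flows [0->1,3->0,2->1] -> levels [8 8 6 8]
Step 4: flows [0=1,0=3,1->2] -> levels [8 7 7 8]
Step 5: flows [0->1,0=3,1=2] -> levels [7 8 7 8]

Answer: 7 8 7 8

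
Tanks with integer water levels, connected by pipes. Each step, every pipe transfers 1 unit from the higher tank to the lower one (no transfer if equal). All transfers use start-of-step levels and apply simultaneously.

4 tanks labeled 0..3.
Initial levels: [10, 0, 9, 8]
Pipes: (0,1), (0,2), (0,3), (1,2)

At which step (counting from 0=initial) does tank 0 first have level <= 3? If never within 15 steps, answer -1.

Answer: -1

Derivation:
Step 1: flows [0->1,0->2,0->3,2->1] -> levels [7 2 9 9]
Step 2: flows [0->1,2->0,3->0,2->1] -> levels [8 4 7 8]
Step 3: flows [0->1,0->2,0=3,2->1] -> levels [6 6 7 8]
Step 4: flows [0=1,2->0,3->0,2->1] -> levels [8 7 5 7]
Step 5: flows [0->1,0->2,0->3,1->2] -> levels [5 7 7 8]
Step 6: flows [1->0,2->0,3->0,1=2] -> levels [8 6 6 7]
Step 7: flows [0->1,0->2,0->3,1=2] -> levels [5 7 7 8]
  -> period-2 cycle (repeats step 5); tank 0 never drops to <=3
Tank 0 never reaches <=3 within 15 steps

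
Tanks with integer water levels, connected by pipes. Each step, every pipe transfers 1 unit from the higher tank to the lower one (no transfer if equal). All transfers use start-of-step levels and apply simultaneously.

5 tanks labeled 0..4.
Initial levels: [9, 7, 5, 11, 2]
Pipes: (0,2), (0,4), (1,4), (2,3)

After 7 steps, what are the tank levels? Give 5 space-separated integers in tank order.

Step 1: flows [0->2,0->4,1->4,3->2] -> levels [7 6 7 10 4]
Step 2: flows [0=2,0->4,1->4,3->2] -> levels [6 5 8 9 6]
Step 3: flows [2->0,0=4,4->1,3->2] -> levels [7 6 8 8 5]
Step 4: flows [2->0,0->4,1->4,2=3] -> levels [7 5 7 8 7]
Step 5: flows [0=2,0=4,4->1,3->2] -> levels [7 6 8 7 6]
Step 6: flows [2->0,0->4,1=4,2->3] -> levels [7 6 6 8 7]
Step 7: flows [0->2,0=4,4->1,3->2] -> levels [6 7 8 7 6]

Answer: 6 7 8 7 6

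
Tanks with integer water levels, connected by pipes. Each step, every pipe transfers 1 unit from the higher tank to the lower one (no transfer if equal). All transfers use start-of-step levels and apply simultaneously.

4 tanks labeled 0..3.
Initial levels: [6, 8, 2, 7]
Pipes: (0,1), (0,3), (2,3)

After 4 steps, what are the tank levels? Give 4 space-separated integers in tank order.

Answer: 6 6 5 6

Derivation:
Step 1: flows [1->0,3->0,3->2] -> levels [8 7 3 5]
Step 2: flows [0->1,0->3,3->2] -> levels [6 8 4 5]
Step 3: flows [1->0,0->3,3->2] -> levels [6 7 5 5]
Step 4: flows [1->0,0->3,2=3] -> levels [6 6 5 6]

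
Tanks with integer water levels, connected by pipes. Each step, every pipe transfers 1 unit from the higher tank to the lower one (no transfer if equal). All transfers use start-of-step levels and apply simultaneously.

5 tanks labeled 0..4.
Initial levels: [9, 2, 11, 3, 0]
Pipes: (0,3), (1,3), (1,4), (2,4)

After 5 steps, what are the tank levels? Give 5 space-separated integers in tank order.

Step 1: flows [0->3,3->1,1->4,2->4] -> levels [8 2 10 3 2]
Step 2: flows [0->3,3->1,1=4,2->4] -> levels [7 3 9 3 3]
Step 3: flows [0->3,1=3,1=4,2->4] -> levels [6 3 8 4 4]
Step 4: flows [0->3,3->1,4->1,2->4] -> levels [5 5 7 4 4]
Step 5: flows [0->3,1->3,1->4,2->4] -> levels [4 3 6 6 6]

Answer: 4 3 6 6 6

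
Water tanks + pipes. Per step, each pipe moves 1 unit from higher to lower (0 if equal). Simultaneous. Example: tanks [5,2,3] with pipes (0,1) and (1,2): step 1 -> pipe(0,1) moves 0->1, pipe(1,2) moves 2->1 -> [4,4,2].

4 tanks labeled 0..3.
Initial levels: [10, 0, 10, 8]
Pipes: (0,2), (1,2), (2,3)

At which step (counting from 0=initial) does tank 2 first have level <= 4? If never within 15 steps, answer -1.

Step 1: flows [0=2,2->1,2->3] -> levels [10 1 8 9]
Step 2: flows [0->2,2->1,3->2] -> levels [9 2 9 8]
Step 3: flows [0=2,2->1,2->3] -> levels [9 3 7 9]
Step 4: flows [0->2,2->1,3->2] -> levels [8 4 8 8]
Step 5: flows [0=2,2->1,2=3] -> levels [8 5 7 8]
Step 6: flows [0->2,2->1,3->2] -> levels [7 6 8 7]
Step 7: flows [2->0,2->1,2->3] -> levels [8 7 5 8]
Step 8: flows [0->2,1->2,3->2] -> levels [7 6 8 7]
  -> period-2 cycle (repeats step 6); tank 2 never drops to <=4
Tank 2 never reaches <=4 within 15 steps

Answer: -1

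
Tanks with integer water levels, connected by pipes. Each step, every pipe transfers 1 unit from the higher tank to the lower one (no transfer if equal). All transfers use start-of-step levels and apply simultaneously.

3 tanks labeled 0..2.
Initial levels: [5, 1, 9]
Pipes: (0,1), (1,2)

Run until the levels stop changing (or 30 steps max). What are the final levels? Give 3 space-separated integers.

Step 1: flows [0->1,2->1] -> levels [4 3 8]
Step 2: flows [0->1,2->1] -> levels [3 5 7]
Step 3: flows [1->0,2->1] -> levels [4 5 6]
Step 4: flows [1->0,2->1] -> levels [5 5 5]
Step 5: flows [0=1,1=2] -> levels [5 5 5]
  -> stable (no change)

Answer: 5 5 5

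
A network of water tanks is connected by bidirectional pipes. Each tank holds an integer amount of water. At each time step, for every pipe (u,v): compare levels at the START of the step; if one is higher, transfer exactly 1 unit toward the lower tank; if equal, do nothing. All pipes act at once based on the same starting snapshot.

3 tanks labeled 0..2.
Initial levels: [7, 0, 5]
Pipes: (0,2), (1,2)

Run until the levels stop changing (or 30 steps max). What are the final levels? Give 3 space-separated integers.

Step 1: flows [0->2,2->1] -> levels [6 1 5]
Step 2: flows [0->2,2->1] -> levels [5 2 5]
Step 3: flows [0=2,2->1] -> levels [5 3 4]
Step 4: flows [0->2,2->1] -> levels [4 4 4]
Step 5: flows [0=2,1=2] -> levels [4 4 4]
  -> stable (no change)

Answer: 4 4 4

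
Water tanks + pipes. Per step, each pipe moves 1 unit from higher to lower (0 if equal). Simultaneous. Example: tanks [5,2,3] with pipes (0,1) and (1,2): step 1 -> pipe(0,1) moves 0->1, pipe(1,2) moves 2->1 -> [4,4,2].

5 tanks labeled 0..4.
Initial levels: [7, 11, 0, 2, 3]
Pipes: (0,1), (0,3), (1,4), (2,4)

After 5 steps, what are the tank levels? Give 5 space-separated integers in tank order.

Step 1: flows [1->0,0->3,1->4,4->2] -> levels [7 9 1 3 3]
Step 2: flows [1->0,0->3,1->4,4->2] -> levels [7 7 2 4 3]
Step 3: flows [0=1,0->3,1->4,4->2] -> levels [6 6 3 5 3]
Step 4: flows [0=1,0->3,1->4,2=4] -> levels [5 5 3 6 4]
Step 5: flows [0=1,3->0,1->4,4->2] -> levels [6 4 4 5 4]

Answer: 6 4 4 5 4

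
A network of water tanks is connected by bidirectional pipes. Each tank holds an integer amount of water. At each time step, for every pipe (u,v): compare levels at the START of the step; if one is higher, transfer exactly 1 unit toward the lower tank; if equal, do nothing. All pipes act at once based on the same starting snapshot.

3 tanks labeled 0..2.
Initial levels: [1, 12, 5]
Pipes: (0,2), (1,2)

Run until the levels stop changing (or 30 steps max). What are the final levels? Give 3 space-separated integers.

Step 1: flows [2->0,1->2] -> levels [2 11 5]
Step 2: flows [2->0,1->2] -> levels [3 10 5]
Step 3: flows [2->0,1->2] -> levels [4 9 5]
Step 4: flows [2->0,1->2] -> levels [5 8 5]
Step 5: flows [0=2,1->2] -> levels [5 7 6]
Step 6: flows [2->0,1->2] -> levels [6 6 6]
Step 7: flows [0=2,1=2] -> levels [6 6 6]
  -> stable (no change)

Answer: 6 6 6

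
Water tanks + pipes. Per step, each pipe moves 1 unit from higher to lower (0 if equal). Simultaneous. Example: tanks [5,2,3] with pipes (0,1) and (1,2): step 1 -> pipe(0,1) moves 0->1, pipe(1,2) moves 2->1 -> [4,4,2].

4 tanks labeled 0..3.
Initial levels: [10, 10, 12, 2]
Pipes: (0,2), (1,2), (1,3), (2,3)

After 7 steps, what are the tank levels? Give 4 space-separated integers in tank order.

Answer: 9 9 7 9

Derivation:
Step 1: flows [2->0,2->1,1->3,2->3] -> levels [11 10 9 4]
Step 2: flows [0->2,1->2,1->3,2->3] -> levels [10 8 10 6]
Step 3: flows [0=2,2->1,1->3,2->3] -> levels [10 8 8 8]
Step 4: flows [0->2,1=2,1=3,2=3] -> levels [9 8 9 8]
Step 5: flows [0=2,2->1,1=3,2->3] -> levels [9 9 7 9]
Step 6: flows [0->2,1->2,1=3,3->2] -> levels [8 8 10 8]
Step 7: flows [2->0,2->1,1=3,2->3] -> levels [9 9 7 9]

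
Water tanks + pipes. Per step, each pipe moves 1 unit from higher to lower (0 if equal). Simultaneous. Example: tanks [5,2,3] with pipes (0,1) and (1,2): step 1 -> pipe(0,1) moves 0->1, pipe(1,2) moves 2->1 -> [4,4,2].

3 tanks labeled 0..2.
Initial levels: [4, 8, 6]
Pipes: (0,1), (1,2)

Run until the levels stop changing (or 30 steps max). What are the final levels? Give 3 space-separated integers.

Answer: 6 6 6

Derivation:
Step 1: flows [1->0,1->2] -> levels [5 6 7]
Step 2: flows [1->0,2->1] -> levels [6 6 6]
Step 3: flows [0=1,1=2] -> levels [6 6 6]
  -> stable (no change)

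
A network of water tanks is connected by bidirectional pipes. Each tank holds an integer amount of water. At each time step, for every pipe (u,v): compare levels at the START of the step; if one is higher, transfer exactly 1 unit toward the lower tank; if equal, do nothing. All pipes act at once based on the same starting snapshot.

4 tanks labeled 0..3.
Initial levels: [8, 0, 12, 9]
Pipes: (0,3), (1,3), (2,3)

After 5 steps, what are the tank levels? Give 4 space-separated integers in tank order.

Step 1: flows [3->0,3->1,2->3] -> levels [9 1 11 8]
Step 2: flows [0->3,3->1,2->3] -> levels [8 2 10 9]
Step 3: flows [3->0,3->1,2->3] -> levels [9 3 9 8]
Step 4: flows [0->3,3->1,2->3] -> levels [8 4 8 9]
Step 5: flows [3->0,3->1,3->2] -> levels [9 5 9 6]

Answer: 9 5 9 6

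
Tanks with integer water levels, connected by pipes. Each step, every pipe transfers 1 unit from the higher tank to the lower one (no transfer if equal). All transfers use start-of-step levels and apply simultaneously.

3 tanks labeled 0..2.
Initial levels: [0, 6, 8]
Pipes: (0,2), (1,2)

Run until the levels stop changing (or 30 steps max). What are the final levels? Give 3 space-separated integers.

Step 1: flows [2->0,2->1] -> levels [1 7 6]
Step 2: flows [2->0,1->2] -> levels [2 6 6]
Step 3: flows [2->0,1=2] -> levels [3 6 5]
Step 4: flows [2->0,1->2] -> levels [4 5 5]
Step 5: flows [2->0,1=2] -> levels [5 5 4]
Step 6: flows [0->2,1->2] -> levels [4 4 6]
Step 7: flows [2->0,2->1] -> levels [5 5 4]
  -> period-2 cycle: step 7 state = step 5 state; never stabilizes
  -> state at step 30: (30-5) mod 2 = 1, same as step 6 -> [4 4 6]

Answer: 4 4 6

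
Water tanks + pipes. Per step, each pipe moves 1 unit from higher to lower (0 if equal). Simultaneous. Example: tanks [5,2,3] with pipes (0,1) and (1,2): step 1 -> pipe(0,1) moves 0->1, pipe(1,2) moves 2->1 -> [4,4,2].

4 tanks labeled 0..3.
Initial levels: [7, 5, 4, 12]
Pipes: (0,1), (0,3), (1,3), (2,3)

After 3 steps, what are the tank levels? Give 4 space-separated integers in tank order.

Step 1: flows [0->1,3->0,3->1,3->2] -> levels [7 7 5 9]
Step 2: flows [0=1,3->0,3->1,3->2] -> levels [8 8 6 6]
Step 3: flows [0=1,0->3,1->3,2=3] -> levels [7 7 6 8]

Answer: 7 7 6 8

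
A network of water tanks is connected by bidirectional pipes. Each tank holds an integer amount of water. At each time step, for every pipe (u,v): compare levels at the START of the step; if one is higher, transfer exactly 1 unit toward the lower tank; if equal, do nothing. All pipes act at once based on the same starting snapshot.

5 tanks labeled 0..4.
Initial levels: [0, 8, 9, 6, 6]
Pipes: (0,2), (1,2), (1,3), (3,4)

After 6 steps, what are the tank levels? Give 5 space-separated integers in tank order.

Answer: 5 5 6 7 6

Derivation:
Step 1: flows [2->0,2->1,1->3,3=4] -> levels [1 8 7 7 6]
Step 2: flows [2->0,1->2,1->3,3->4] -> levels [2 6 7 7 7]
Step 3: flows [2->0,2->1,3->1,3=4] -> levels [3 8 5 6 7]
Step 4: flows [2->0,1->2,1->3,4->3] -> levels [4 6 5 8 6]
Step 5: flows [2->0,1->2,3->1,3->4] -> levels [5 6 5 6 7]
Step 6: flows [0=2,1->2,1=3,4->3] -> levels [5 5 6 7 6]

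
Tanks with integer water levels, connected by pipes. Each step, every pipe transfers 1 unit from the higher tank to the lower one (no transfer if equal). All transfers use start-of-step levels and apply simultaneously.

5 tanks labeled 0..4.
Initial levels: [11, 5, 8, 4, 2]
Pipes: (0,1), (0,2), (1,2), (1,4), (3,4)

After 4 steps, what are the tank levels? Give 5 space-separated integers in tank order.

Step 1: flows [0->1,0->2,2->1,1->4,3->4] -> levels [9 6 8 3 4]
Step 2: flows [0->1,0->2,2->1,1->4,4->3] -> levels [7 7 8 4 4]
Step 3: flows [0=1,2->0,2->1,1->4,3=4] -> levels [8 7 6 4 5]
Step 4: flows [0->1,0->2,1->2,1->4,4->3] -> levels [6 6 8 5 5]

Answer: 6 6 8 5 5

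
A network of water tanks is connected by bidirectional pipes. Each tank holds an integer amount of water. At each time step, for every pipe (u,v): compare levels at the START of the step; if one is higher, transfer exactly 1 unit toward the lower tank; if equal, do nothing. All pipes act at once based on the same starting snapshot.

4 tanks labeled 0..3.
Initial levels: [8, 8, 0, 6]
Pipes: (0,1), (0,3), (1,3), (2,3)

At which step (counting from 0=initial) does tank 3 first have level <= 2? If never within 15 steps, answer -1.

Step 1: flows [0=1,0->3,1->3,3->2] -> levels [7 7 1 7]
Step 2: flows [0=1,0=3,1=3,3->2] -> levels [7 7 2 6]
Step 3: flows [0=1,0->3,1->3,3->2] -> levels [6 6 3 7]
Step 4: flows [0=1,3->0,3->1,3->2] -> levels [7 7 4 4]
Step 5: flows [0=1,0->3,1->3,2=3] -> levels [6 6 4 6]
Step 6: flows [0=1,0=3,1=3,3->2] -> levels [6 6 5 5]
Step 7: flows [0=1,0->3,1->3,2=3] -> levels [5 5 5 7]
Step 8: flows [0=1,3->0,3->1,3->2] -> levels [6 6 6 4]
Step 9: flows [0=1,0->3,1->3,2->3] -> levels [5 5 5 7]
  -> period-2 cycle (repeats step 7); tank 3 never drops to <=2
Tank 3 never reaches <=2 within 15 steps

Answer: -1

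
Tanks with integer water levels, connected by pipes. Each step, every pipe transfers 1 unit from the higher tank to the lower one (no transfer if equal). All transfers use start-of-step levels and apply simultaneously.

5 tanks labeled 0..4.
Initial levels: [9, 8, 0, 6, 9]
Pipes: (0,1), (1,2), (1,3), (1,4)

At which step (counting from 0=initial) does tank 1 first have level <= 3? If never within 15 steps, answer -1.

Step 1: flows [0->1,1->2,1->3,4->1] -> levels [8 8 1 7 8]
Step 2: flows [0=1,1->2,1->3,1=4] -> levels [8 6 2 8 8]
Step 3: flows [0->1,1->2,3->1,4->1] -> levels [7 8 3 7 7]
Step 4: flows [1->0,1->2,1->3,1->4] -> levels [8 4 4 8 8]
Step 5: flows [0->1,1=2,3->1,4->1] -> levels [7 7 4 7 7]
Step 6: flows [0=1,1->2,1=3,1=4] -> levels [7 6 5 7 7]
Step 7: flows [0->1,1->2,3->1,4->1] -> levels [6 8 6 6 6]
Step 8: flows [1->0,1->2,1->3,1->4] -> levels [7 4 7 7 7]
Step 9: flows [0->1,2->1,3->1,4->1] -> levels [6 8 6 6 6]
  -> period-2 cycle (repeats step 7); tank 1 never drops to <=3
Tank 1 never reaches <=3 within 15 steps

Answer: -1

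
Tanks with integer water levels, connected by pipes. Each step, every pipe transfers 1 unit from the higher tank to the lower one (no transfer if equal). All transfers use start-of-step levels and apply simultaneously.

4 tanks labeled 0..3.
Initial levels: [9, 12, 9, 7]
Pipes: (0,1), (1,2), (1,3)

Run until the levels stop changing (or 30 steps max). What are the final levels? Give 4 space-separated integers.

Step 1: flows [1->0,1->2,1->3] -> levels [10 9 10 8]
Step 2: flows [0->1,2->1,1->3] -> levels [9 10 9 9]
Step 3: flows [1->0,1->2,1->3] -> levels [10 7 10 10]
Step 4: flows [0->1,2->1,3->1] -> levels [9 10 9 9]
  -> period-2 cycle: step 4 state = step 2 state; never stabilizes
  -> state at step 30: (30-2) mod 2 = 0, same as step 2 -> [9 10 9 9]

Answer: 9 10 9 9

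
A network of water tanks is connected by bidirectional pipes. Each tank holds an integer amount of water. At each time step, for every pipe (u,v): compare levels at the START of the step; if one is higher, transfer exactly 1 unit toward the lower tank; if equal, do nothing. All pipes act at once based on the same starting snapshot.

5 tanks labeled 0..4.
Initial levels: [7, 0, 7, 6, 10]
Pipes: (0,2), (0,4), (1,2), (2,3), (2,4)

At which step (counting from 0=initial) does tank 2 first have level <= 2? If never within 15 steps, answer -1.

Step 1: flows [0=2,4->0,2->1,2->3,4->2] -> levels [8 1 6 7 8]
Step 2: flows [0->2,0=4,2->1,3->2,4->2] -> levels [7 2 8 6 7]
Step 3: flows [2->0,0=4,2->1,2->3,2->4] -> levels [8 3 4 7 8]
Step 4: flows [0->2,0=4,2->1,3->2,4->2] -> levels [7 4 6 6 7]
Step 5: flows [0->2,0=4,2->1,2=3,4->2] -> levels [6 5 7 6 6]
Step 6: flows [2->0,0=4,2->1,2->3,2->4] -> levels [7 6 3 7 7]
Step 7: flows [0->2,0=4,1->2,3->2,4->2] -> levels [6 5 7 6 6]
  -> period-2 cycle (repeats step 5); tank 2 never drops to <=2
Tank 2 never reaches <=2 within 15 steps

Answer: -1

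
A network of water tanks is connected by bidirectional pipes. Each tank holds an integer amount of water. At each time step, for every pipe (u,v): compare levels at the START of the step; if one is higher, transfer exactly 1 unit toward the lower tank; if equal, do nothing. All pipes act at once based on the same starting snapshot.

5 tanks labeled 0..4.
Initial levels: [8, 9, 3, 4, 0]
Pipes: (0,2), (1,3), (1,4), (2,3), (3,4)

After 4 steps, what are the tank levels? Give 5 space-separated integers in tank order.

Answer: 5 5 6 3 5

Derivation:
Step 1: flows [0->2,1->3,1->4,3->2,3->4] -> levels [7 7 5 3 2]
Step 2: flows [0->2,1->3,1->4,2->3,3->4] -> levels [6 5 5 4 4]
Step 3: flows [0->2,1->3,1->4,2->3,3=4] -> levels [5 3 5 6 5]
Step 4: flows [0=2,3->1,4->1,3->2,3->4] -> levels [5 5 6 3 5]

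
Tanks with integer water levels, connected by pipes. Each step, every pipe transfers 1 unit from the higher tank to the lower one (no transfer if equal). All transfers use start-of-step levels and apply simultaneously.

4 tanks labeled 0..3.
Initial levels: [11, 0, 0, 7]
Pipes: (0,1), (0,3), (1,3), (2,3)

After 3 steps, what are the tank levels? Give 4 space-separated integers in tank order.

Step 1: flows [0->1,0->3,3->1,3->2] -> levels [9 2 1 6]
Step 2: flows [0->1,0->3,3->1,3->2] -> levels [7 4 2 5]
Step 3: flows [0->1,0->3,3->1,3->2] -> levels [5 6 3 4]

Answer: 5 6 3 4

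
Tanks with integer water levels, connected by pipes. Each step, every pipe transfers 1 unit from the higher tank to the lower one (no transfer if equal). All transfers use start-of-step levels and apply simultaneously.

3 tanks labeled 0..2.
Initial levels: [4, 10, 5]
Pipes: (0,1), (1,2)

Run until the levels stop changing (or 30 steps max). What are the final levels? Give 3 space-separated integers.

Answer: 7 5 7

Derivation:
Step 1: flows [1->0,1->2] -> levels [5 8 6]
Step 2: flows [1->0,1->2] -> levels [6 6 7]
Step 3: flows [0=1,2->1] -> levels [6 7 6]
Step 4: flows [1->0,1->2] -> levels [7 5 7]
Step 5: flows [0->1,2->1] -> levels [6 7 6]
  -> period-2 cycle: step 5 state = step 3 state; never stabilizes
  -> state at step 30: (30-3) mod 2 = 1, same as step 4 -> [7 5 7]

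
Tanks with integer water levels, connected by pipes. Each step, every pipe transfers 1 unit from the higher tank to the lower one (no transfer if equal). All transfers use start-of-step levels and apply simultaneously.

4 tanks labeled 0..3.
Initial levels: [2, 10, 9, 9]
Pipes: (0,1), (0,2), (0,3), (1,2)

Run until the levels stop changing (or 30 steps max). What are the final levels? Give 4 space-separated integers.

Answer: 9 7 7 7

Derivation:
Step 1: flows [1->0,2->0,3->0,1->2] -> levels [5 8 9 8]
Step 2: flows [1->0,2->0,3->0,2->1] -> levels [8 8 7 7]
Step 3: flows [0=1,0->2,0->3,1->2] -> levels [6 7 9 8]
Step 4: flows [1->0,2->0,3->0,2->1] -> levels [9 7 7 7]
Step 5: flows [0->1,0->2,0->3,1=2] -> levels [6 8 8 8]
Step 6: flows [1->0,2->0,3->0,1=2] -> levels [9 7 7 7]
  -> period-2 cycle: step 6 state = step 4 state; never stabilizes
  -> state at step 30: (30-4) mod 2 = 0, same as step 4 -> [9 7 7 7]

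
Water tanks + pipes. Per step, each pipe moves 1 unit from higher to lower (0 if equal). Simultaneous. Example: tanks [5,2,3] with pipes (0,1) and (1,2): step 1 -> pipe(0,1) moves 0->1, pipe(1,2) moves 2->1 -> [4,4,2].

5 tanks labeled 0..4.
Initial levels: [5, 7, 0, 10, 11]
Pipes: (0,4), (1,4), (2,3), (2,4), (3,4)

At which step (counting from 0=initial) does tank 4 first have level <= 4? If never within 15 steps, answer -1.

Answer: -1

Derivation:
Step 1: flows [4->0,4->1,3->2,4->2,4->3] -> levels [6 8 2 10 7]
Step 2: flows [4->0,1->4,3->2,4->2,3->4] -> levels [7 7 4 8 7]
Step 3: flows [0=4,1=4,3->2,4->2,3->4] -> levels [7 7 6 6 7]
Step 4: flows [0=4,1=4,2=3,4->2,4->3] -> levels [7 7 7 7 5]
Step 5: flows [0->4,1->4,2=3,2->4,3->4] -> levels [6 6 6 6 9]
Step 6: flows [4->0,4->1,2=3,4->2,4->3] -> levels [7 7 7 7 5]
  -> period-2 cycle (repeats step 4); tank 4 never drops to <=4
Tank 4 never reaches <=4 within 15 steps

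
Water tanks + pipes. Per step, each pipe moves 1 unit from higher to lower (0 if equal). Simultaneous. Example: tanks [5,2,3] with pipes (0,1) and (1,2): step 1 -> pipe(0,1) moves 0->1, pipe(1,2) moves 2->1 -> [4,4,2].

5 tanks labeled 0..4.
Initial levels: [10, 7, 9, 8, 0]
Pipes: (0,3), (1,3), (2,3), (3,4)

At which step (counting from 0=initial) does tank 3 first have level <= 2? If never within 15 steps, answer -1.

Answer: -1

Derivation:
Step 1: flows [0->3,3->1,2->3,3->4] -> levels [9 8 8 8 1]
Step 2: flows [0->3,1=3,2=3,3->4] -> levels [8 8 8 8 2]
Step 3: flows [0=3,1=3,2=3,3->4] -> levels [8 8 8 7 3]
Step 4: flows [0->3,1->3,2->3,3->4] -> levels [7 7 7 9 4]
Step 5: flows [3->0,3->1,3->2,3->4] -> levels [8 8 8 5 5]
Step 6: flows [0->3,1->3,2->3,3=4] -> levels [7 7 7 8 5]
Step 7: flows [3->0,3->1,3->2,3->4] -> levels [8 8 8 4 6]
Step 8: flows [0->3,1->3,2->3,4->3] -> levels [7 7 7 8 5]
  -> period-2 cycle (repeats step 6); tank 3 never drops to <=2
Tank 3 never reaches <=2 within 15 steps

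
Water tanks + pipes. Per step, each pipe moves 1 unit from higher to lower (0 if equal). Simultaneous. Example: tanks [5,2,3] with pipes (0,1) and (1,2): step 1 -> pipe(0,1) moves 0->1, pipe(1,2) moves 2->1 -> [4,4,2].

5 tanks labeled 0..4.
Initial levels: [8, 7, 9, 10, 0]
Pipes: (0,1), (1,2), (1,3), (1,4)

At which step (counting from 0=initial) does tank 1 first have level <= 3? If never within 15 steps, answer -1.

Answer: -1

Derivation:
Step 1: flows [0->1,2->1,3->1,1->4] -> levels [7 9 8 9 1]
Step 2: flows [1->0,1->2,1=3,1->4] -> levels [8 6 9 9 2]
Step 3: flows [0->1,2->1,3->1,1->4] -> levels [7 8 8 8 3]
Step 4: flows [1->0,1=2,1=3,1->4] -> levels [8 6 8 8 4]
Step 5: flows [0->1,2->1,3->1,1->4] -> levels [7 8 7 7 5]
Step 6: flows [1->0,1->2,1->3,1->4] -> levels [8 4 8 8 6]
Step 7: flows [0->1,2->1,3->1,4->1] -> levels [7 8 7 7 5]
  -> period-2 cycle (repeats step 5); tank 1 never drops to <=3
Tank 1 never reaches <=3 within 15 steps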